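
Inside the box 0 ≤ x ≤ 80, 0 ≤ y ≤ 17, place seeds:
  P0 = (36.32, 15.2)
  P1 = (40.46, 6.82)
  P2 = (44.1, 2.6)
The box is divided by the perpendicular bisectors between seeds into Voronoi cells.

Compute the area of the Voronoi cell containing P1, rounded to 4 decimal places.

Area of P1's cell: 227.1970

1. box [0,80]×[0,17]: [(0, 0) (80, 0) (80, 17) (0, 17)]
2. ⊥bis P1·P0 via (38.39,11.01): [(16.1041, 0) (80, 0) (80, 17) (50.5147, 17)]  |A|=793.7407
3. ⊥bis P1·P2 via (42.28,4.71): [(16.1041, 0) (36.8195, 0) (56.5283, 17) (50.5147, 17)]  |A|=227.197
4. canonical 4-gon: [(16.1041, 0) (36.8195, 0) (56.5283, 17) (50.5147, 17)]
5. shoelace: 227.197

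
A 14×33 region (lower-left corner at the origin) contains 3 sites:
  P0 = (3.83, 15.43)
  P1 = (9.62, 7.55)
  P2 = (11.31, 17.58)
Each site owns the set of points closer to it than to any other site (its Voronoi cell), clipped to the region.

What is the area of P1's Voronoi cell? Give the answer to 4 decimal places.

Area of P1's cell: 150.5815

1. box [0,14]×[0,33]: [(0, 0) (14, 0) (14, 33) (0, 33)]
2. ⊥bis P1·P0 via (6.725,11.49): [(0, 6.5487) (0, 0) (14, 0) (14, 16.8355)]  |A|=163.6889
3. ⊥bis P1·P2 via (10.465,12.565): [(8.6128, 12.8771) (0, 6.5487) (0, 0) (14, 0) (14, 11.9694)]  |A|=150.5815
4. canonical 5-gon: [(8.6128, 12.8771) (0, 6.5487) (0, 0) (14, 0) (14, 11.9694)]
5. shoelace: 150.5815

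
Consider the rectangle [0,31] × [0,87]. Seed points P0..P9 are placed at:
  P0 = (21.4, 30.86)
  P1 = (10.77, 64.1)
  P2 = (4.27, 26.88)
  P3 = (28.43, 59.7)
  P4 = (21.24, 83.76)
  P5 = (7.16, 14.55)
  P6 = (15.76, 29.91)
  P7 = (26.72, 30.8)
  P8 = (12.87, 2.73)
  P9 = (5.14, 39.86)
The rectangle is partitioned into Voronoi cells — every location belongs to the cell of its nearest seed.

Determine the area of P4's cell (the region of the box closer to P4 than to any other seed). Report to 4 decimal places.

1. box [0,31]×[0,87]: [(0, 0) (31, 0) (31, 87) (0, 87)]
2. ⊥bis P4·P0 via (21.32,57.31): [(0, 57.2455) (31, 57.3393) (31, 87) (0, 87)]  |A|=920.9357
3. ⊥bis P4·P1 via (16.005,73.93): [(0, 82.4535) (31, 65.9444) (31, 87) (0, 87)]  |A|=396.8329
4. ⊥bis P4·P2 via (12.755,55.32): [(0, 82.4535) (31, 65.9444) (31, 87) (0, 87)]  |A|=396.8329
5. ⊥bis P4·P3 via (24.835,71.73): [(0, 82.4535) (21.825, 70.8305) (31, 73.5723) (31, 87) (0, 87)]  |A|=361.8398
6. ⊥bis P4·P5 via (14.2,49.155): [(0, 82.4535) (21.825, 70.8305) (31, 73.5723) (31, 87) (0, 87)]  |A|=361.8398
7. ⊥bis P4·P6 via (18.5,56.835): [(0, 82.4535) (21.825, 70.8305) (31, 73.5723) (31, 87) (0, 87)]  |A|=361.8398
8. ⊥bis P4·P7 via (23.98,57.28): [(0, 82.4535) (21.825, 70.8305) (31, 73.5723) (31, 87) (0, 87)]  |A|=361.8398
9. ⊥bis P4·P8 via (17.055,43.245): [(0, 82.4535) (21.825, 70.8305) (31, 73.5723) (31, 87) (0, 87)]  |A|=361.8398
10. ⊥bis P4·P9 via (13.19,61.81): [(0, 82.4535) (21.825, 70.8305) (31, 73.5723) (31, 87) (0, 87)]  |A|=361.8398
11. canonical 5-gon: [(0, 82.4535) (21.825, 70.8305) (31, 73.5723) (31, 87) (0, 87)]
12. shoelace: 361.8398

Area of P4's cell: 361.8398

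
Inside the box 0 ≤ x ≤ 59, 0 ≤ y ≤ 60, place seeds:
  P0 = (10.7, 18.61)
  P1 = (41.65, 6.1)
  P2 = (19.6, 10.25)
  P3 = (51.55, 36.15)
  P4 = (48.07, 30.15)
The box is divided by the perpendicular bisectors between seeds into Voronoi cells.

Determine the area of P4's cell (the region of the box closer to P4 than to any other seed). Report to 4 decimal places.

Area of P4's cell: 606.8190

1. box [0,59]×[0,60]: [(0, 0) (59, 0) (59, 60) (0, 60)]
2. ⊥bis P4·P0 via (29.385,24.38): [(36.9136, 0) (59, 0) (59, 60) (18.3854, 60)]  |A|=1881.0287
3. ⊥bis P4·P1 via (44.86,18.125): [(30.0998, 22.0651) (59, 14.3504) (59, 60) (18.3854, 60)]  |A|=1429.9948
4. ⊥bis P4·P2 via (33.835,20.2): [(28.1755, 28.2968) (33.0891, 21.2672) (59, 14.3504) (59, 60) (18.3854, 60)]  |A|=1421.4486
5. ⊥bis P4·P3 via (49.81,33.15): [(21.6295, 49.4947) (28.1755, 28.2968) (33.0891, 21.2672) (59, 14.3504) (59, 27.8198)]  |A|=606.819
6. canonical 5-gon: [(21.6295, 49.4947) (28.1755, 28.2968) (33.0891, 21.2672) (59, 14.3504) (59, 27.8198)]
7. shoelace: 606.819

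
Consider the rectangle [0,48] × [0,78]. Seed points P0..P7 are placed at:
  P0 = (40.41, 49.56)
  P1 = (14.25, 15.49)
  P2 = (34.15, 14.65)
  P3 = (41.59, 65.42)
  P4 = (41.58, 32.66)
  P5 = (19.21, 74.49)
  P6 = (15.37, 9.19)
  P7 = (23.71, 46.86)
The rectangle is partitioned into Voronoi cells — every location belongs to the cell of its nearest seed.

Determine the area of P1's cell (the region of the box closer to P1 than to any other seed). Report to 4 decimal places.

Area of P1's cell: 521.9942

1. box [0,48]×[0,78]: [(0, 0) (48, 0) (48, 78) (0, 78)]
2. ⊥bis P1·P0 via (27.33,32.525): [(0, 53.5098) (0, 0) (48, 0) (48, 16.6539)]  |A|=1683.9301
3. ⊥bis P1·P2 via (24.2,15.07): [(25.0119, 34.3049) (0, 53.5098) (0, 0) (23.5639, 0)]  |A|=1073.3699
4. ⊥bis P1·P3 via (27.92,40.455): [(25.0119, 34.3049) (0, 53.5098) (0, 0) (23.5639, 0)]  |A|=1073.3699
5. ⊥bis P1·P4 via (27.915,24.075): [(24.7901, 29.049) (18.2041, 39.5322) (0, 53.5098) (0, 0) (23.5639, 0)]  |A|=1054.8996
6. ⊥bis P1·P5 via (16.73,44.99): [(24.7901, 29.049) (18.2041, 39.5322) (10.4033, 45.5219) (0, 46.3965) (0, 0) (23.5639, 0)]  |A|=1017.8985
7. ⊥bis P1·P6 via (14.81,12.34): [(24.1549, 14.0013) (24.7901, 29.049) (18.2041, 39.5322) (10.4033, 45.5219) (0, 46.3965) (0, 9.7071)]  |A|=735.6988
8. ⊥bis P1·P7 via (18.98,31.175): [(24.1549, 14.0013) (24.7901, 29.049) (24.5003, 29.5103) (0, 36.8986) (0, 9.7071)]  |A|=521.9942
9. canonical 5-gon: [(24.1549, 14.0013) (24.7901, 29.049) (24.5003, 29.5103) (0, 36.8986) (0, 9.7071)]
10. shoelace: 521.9942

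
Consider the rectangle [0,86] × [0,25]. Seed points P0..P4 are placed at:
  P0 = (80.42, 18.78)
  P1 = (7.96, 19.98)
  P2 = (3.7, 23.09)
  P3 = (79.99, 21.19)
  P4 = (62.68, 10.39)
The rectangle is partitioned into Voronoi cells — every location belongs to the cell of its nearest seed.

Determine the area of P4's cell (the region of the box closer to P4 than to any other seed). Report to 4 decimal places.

Area of P4's cell: 938.6145

1. box [0,86]×[0,25]: [(0, 0) (86, 0) (86, 25) (0, 25)]
2. ⊥bis P4·P0 via (71.55,14.585): [(0, 0) (78.4479, 0) (66.6243, 25) (0, 25)]  |A|=1813.4021
3. ⊥bis P4·P1 via (35.32,15.185): [(32.6587, 0) (78.4479, 0) (66.6243, 25) (37.0401, 25)]  |A|=942.1662
4. ⊥bis P4·P2 via (33.19,16.74): [(32.6587, 0) (78.4479, 0) (66.6243, 25) (37.0401, 25)]  |A|=942.1662
5. ⊥bis P4·P3 via (71.335,15.79): [(32.6587, 0) (78.4479, 0) (69.8684, 18.1407) (65.5887, 25) (37.0401, 25)]  |A|=938.6145
6. canonical 5-gon: [(32.6587, 0) (78.4479, 0) (69.8684, 18.1407) (65.5887, 25) (37.0401, 25)]
7. shoelace: 938.6145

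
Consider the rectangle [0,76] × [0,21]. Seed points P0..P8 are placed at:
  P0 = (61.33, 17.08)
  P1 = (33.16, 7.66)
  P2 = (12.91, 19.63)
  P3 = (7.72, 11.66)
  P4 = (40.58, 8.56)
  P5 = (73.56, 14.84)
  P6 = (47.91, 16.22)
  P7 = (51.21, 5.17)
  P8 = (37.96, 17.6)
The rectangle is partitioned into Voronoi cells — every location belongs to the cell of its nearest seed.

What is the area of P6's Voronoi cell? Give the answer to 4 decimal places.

1. box [0,76]×[0,21]: [(0, 0) (76, 0) (76, 21) (0, 21)]
2. ⊥bis P6·P0 via (54.62,16.65): [(0, 0) (55.687, 0) (54.3412, 21) (0, 21)]  |A|=1155.2964
3. ⊥bis P6·P1 via (40.535,11.94): [(47.4642, 0) (55.687, 0) (54.3412, 21) (35.2771, 21)]  |A|=286.5119
4. ⊥bis P6·P2 via (30.41,17.925): [(47.4642, 0) (55.687, 0) (54.3412, 21) (35.2771, 21)]  |A|=286.5119
5. ⊥bis P6·P3 via (27.815,13.94): [(47.4642, 0) (55.687, 0) (54.3412, 21) (35.2771, 21)]  |A|=286.5119
6. ⊥bis P6·P4 via (44.245,12.39): [(35.3143, 20.936) (55.5886, 1.5351) (54.3412, 21) (35.2771, 21)]  |A|=185.8293
7. ⊥bis P6·P5 via (60.735,15.53): [(35.3143, 20.936) (55.5886, 1.5351) (54.3412, 21) (35.2771, 21)]  |A|=185.8293
8. ⊥bis P6·P7 via (49.56,10.695): [(35.3143, 20.936) (46.8592, 9.8884) (54.8994, 12.2896) (54.3412, 21) (35.2771, 21)]  |A|=141.7675
9. ⊥bis P6·P8 via (42.935,16.91): [(42.535, 14.0263) (46.8592, 9.8884) (54.8994, 12.2896) (54.3412, 21) (43.5023, 21)]  |A|=112.9849
10. canonical 5-gon: [(42.535, 14.0263) (46.8592, 9.8884) (54.8994, 12.2896) (54.3412, 21) (43.5023, 21)]
11. shoelace: 112.9849

Area of P6's cell: 112.9849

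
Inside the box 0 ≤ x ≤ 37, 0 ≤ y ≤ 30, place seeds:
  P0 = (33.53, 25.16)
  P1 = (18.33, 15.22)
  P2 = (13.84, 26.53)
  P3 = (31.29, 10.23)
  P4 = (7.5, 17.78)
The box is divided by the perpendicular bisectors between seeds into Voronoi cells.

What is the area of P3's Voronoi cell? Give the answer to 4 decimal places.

1. box [0,37]×[0,30]: [(0, 0) (37, 0) (37, 30) (0, 30)]
2. ⊥bis P3·P0 via (32.41,17.695): [(0, 22.5576) (0, 0) (37, 0) (37, 17.0063)]  |A|=731.9327
3. ⊥bis P3·P1 via (24.81,12.725): [(27.0342, 18.5016) (19.9105, 0) (37, 0) (37, 17.0063)]  |A|=242.8327
4. ⊥bis P3·P2 via (22.565,18.38): [(27.0342, 18.5016) (19.9105, 0) (37, 0) (37, 17.0063)]  |A|=242.8327
5. ⊥bis P3·P4 via (19.395,14.005): [(27.0342, 18.5016) (19.9105, 0) (37, 0) (37, 17.0063)]  |A|=242.8327
6. canonical 4-gon: [(27.0342, 18.5016) (19.9105, 0) (37, 0) (37, 17.0063)]
7. shoelace: 242.8327

Area of P3's cell: 242.8327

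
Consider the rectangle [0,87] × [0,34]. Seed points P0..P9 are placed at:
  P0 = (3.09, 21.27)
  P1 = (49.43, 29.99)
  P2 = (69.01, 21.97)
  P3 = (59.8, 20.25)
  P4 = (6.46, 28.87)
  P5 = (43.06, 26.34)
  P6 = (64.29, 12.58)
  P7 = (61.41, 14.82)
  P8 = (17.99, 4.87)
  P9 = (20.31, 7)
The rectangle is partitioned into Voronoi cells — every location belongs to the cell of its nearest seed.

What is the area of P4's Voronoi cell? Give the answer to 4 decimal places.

1. box [0,87]×[0,34]: [(0, 0) (87, 0) (87, 34) (0, 34)]
2. ⊥bis P4·P0 via (4.775,25.07): [(0, 27.1873) (61.3127, 0) (87, 0) (87, 34) (0, 34)]  |A|=2124.5357
3. ⊥bis P4·P1 via (27.945,29.43): [(0, 27.1873) (28.3309, 14.6248) (27.8259, 34) (0, 34)]  |A|=366.0702
4. ⊥bis P4·P2 via (37.735,25.42): [(0, 27.1873) (28.3309, 14.6248) (27.8259, 34) (0, 34)]  |A|=366.0702
5. ⊥bis P4·P3 via (33.13,24.56): [(0, 27.1873) (28.3309, 14.6248) (27.8259, 34) (0, 34)]  |A|=366.0702
6. ⊥bis P4·P5 via (24.76,27.605): [(0, 27.1873) (23.9956, 16.5472) (25.2021, 34) (0, 34)]  |A|=301.6606
7. ⊥bis P4·P6 via (35.375,20.725): [(0, 27.1873) (23.9956, 16.5472) (25.2021, 34) (0, 34)]  |A|=301.6606
8. ⊥bis P4·P7 via (33.935,21.845): [(0, 27.1873) (23.9956, 16.5472) (25.2021, 34) (0, 34)]  |A|=301.6606
9. ⊥bis P4·P8 via (12.225,16.87): [(0, 27.1873) (17.5252, 19.4163) (24.423, 22.7301) (25.2021, 34) (0, 34)]  |A|=281.0443
10. ⊥bis P4·P9 via (13.385,17.935): [(0, 27.1873) (16.4658, 19.886) (24.5817, 25.0257) (25.2021, 34) (0, 34)]  |A|=268.7613
11. canonical 5-gon: [(0, 27.1873) (16.4658, 19.886) (24.5817, 25.0257) (25.2021, 34) (0, 34)]
12. shoelace: 268.7613

Area of P4's cell: 268.7613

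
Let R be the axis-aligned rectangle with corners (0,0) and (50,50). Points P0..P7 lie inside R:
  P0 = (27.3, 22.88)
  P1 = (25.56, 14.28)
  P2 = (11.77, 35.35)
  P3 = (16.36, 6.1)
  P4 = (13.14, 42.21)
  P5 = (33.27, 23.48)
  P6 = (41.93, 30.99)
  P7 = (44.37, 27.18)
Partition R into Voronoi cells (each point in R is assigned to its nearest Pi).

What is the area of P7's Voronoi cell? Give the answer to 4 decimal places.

Area of P7's cell: 222.1687

1. box [0,50]×[0,50]: [(0, 0) (50, 0) (50, 50) (0, 50)]
2. ⊥bis P7·P0 via (35.835,25.03): [(42.1402, 0) (50, 0) (50, 50) (29.545, 50)]  |A|=707.8721
3. ⊥bis P7·P1 via (34.965,20.73): [(38.0521, 16.2285) (49.1817, 0) (50, 0) (50, 50) (29.545, 50)]  |A|=650.7347
4. ⊥bis P7·P2 via (28.07,31.265): [(31.1592, 43.5917) (38.0521, 16.2285) (49.1817, 0) (50, 0) (50, 50) (32.7652, 50)]  |A|=640.4165
5. ⊥bis P7·P3 via (30.365,16.64): [(31.1592, 43.5917) (38.0521, 16.2285) (49.1817, 0) (50, 0) (50, 50) (32.7652, 50)]  |A|=640.4165
6. ⊥bis P7·P4 via (28.755,34.695): [(31.8043, 41.031) (38.0521, 16.2285) (49.1817, 0) (50, 0) (50, 50) (36.1208, 50)]  |A|=621.2452
7. ⊥bis P7·P5 via (38.82,25.33): [(32.8571, 43.2186) (45.4491, 5.4427) (49.1817, 0) (50, 0) (50, 50) (36.1208, 50)]  |A|=529.5486
8. ⊥bis P7·P6 via (43.15,29.085): [(38.5503, 26.1392) (45.4491, 5.4427) (49.1817, 0) (50, 0) (50, 33.4719)]  |A|=222.1687
9. canonical 5-gon: [(38.5503, 26.1392) (45.4491, 5.4427) (49.1817, 0) (50, 0) (50, 33.4719)]
10. shoelace: 222.1687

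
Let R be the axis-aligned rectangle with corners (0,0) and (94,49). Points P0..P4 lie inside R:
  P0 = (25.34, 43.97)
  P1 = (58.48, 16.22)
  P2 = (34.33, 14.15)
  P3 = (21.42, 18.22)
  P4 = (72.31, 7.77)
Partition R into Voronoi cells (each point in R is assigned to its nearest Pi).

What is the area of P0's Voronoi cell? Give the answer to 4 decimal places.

1. box [0,94]×[0,49]: [(0, 0) (94, 0) (94, 49) (0, 49)]
2. ⊥bis P0·P1 via (41.91,30.095): [(0, 0) (16.7098, 0) (57.7402, 49) (0, 49)]  |A|=1824.0245
3. ⊥bis P0·P2 via (29.835,29.06): [(0, 20.0655) (44.8283, 33.5801) (57.7402, 49) (0, 49)]  |A|=1093.7165
4. ⊥bis P0·P3 via (23.38,31.095): [(0, 34.6542) (32.1544, 29.7592) (44.8283, 33.5801) (57.7402, 49) (0, 49)]  |A|=859.1705
5. ⊥bis P0·P4 via (48.825,25.87): [(0, 34.6542) (32.1544, 29.7592) (44.8283, 33.5801) (57.7402, 49) (0, 49)]  |A|=859.1705
6. canonical 5-gon: [(0, 34.6542) (32.1544, 29.7592) (44.8283, 33.5801) (57.7402, 49) (0, 49)]
7. shoelace: 859.1705

Area of P0's cell: 859.1705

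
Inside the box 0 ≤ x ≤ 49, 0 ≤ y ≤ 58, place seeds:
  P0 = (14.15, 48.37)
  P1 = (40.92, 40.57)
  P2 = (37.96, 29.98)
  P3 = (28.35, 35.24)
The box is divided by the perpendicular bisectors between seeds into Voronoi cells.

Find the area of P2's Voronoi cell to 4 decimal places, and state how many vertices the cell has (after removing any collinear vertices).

Area of P2's cell: 838.0669 (4 vertices)

1. box [0,49]×[0,58]: [(0, 0) (49, 0) (49, 58) (0, 58)]
2. ⊥bis P2·P0 via (26.055,39.175): [(0, 5.4409) (0, 0) (49, 0) (49, 58) (40.5948, 58)]  |A|=1775.1885
3. ⊥bis P2·P1 via (39.44,35.275): [(25.9541, 39.0444) (0, 5.4409) (0, 0) (49, 0) (49, 32.6029)]  |A|=1402.8764
4. ⊥bis P2·P3 via (33.155,32.61): [(35.2541, 36.445) (15.306, 0) (49, 0) (49, 32.6029)]  |A|=838.0669
5. canonical 4-gon: [(35.2541, 36.445) (15.306, 0) (49, 0) (49, 32.6029)]
6. shoelace: 838.0669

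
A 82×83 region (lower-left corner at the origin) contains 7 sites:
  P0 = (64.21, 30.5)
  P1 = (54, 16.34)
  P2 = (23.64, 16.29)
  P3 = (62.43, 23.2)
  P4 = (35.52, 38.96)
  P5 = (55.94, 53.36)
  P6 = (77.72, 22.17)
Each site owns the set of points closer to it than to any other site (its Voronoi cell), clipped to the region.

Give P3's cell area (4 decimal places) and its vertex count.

Area of P3's cell: 193.8815 (3 vertices)

1. box [0,82]×[0,83]: [(0, 0) (82, 0) (82, 83) (0, 83)]
2. ⊥bis P3·P0 via (63.32,26.85): [(0, 42.2897) (0, 0) (82, 0) (82, 22.2952)]  |A|=2647.9777
3. ⊥bis P3·P1 via (58.215,19.77): [(49.7637, 30.1555) (74.303, 0) (82, 0) (82, 22.2952)]  |A|=475.4096
4. ⊥bis P3·P2 via (43.035,19.745): [(49.7637, 30.1555) (74.303, 0) (82, 0) (82, 22.2952)]  |A|=475.4096
5. ⊥bis P3·P4 via (48.975,31.08): [(49.7637, 30.1555) (74.303, 0) (82, 0) (82, 22.2952)]  |A|=475.4096
6. ⊥bis P3·P5 via (59.185,38.28): [(49.7637, 30.1555) (74.303, 0) (82, 0) (82, 22.2952)]  |A|=475.4096
7. ⊥bis P3·P6 via (70.075,22.685): [(70.2419, 25.1622) (49.7637, 30.1555) (68.9869, 6.5328)]  |A|=193.8815
8. canonical 3-gon: [(70.2419, 25.1622) (49.7637, 30.1555) (68.9869, 6.5328)]
9. shoelace: 193.8815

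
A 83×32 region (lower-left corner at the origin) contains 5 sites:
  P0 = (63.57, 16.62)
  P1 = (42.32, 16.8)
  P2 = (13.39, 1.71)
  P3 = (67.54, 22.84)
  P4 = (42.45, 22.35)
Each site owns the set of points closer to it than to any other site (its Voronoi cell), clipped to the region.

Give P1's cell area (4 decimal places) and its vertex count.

1. box [0,83]×[0,32]: [(0, 0) (83, 0) (83, 32) (0, 32)]
2. ⊥bis P1·P0 via (52.945,16.71): [(0, 0) (52.8035, 0) (53.0745, 32) (0, 32)]  |A|=1694.0475
3. ⊥bis P1·P2 via (27.855,9.255): [(32.6824, 0) (52.8035, 0) (53.0745, 32) (15.9911, 32)]  |A|=915.2705
4. ⊥bis P1·P3 via (54.93,19.82): [(32.6824, 0) (52.8035, 0) (53.0383, 27.719) (52.013, 32) (15.9911, 32)]  |A|=912.9983
5. ⊥bis P1·P4 via (42.385,19.575): [(22.2257, 20.0472) (32.6824, 0) (52.8035, 0) (52.9672, 19.3271)]  |A|=498.8156
6. canonical 4-gon: [(22.2257, 20.0472) (32.6824, 0) (52.8035, 0) (52.9672, 19.3271)]
7. shoelace: 498.8156

Area of P1's cell: 498.8156 (4 vertices)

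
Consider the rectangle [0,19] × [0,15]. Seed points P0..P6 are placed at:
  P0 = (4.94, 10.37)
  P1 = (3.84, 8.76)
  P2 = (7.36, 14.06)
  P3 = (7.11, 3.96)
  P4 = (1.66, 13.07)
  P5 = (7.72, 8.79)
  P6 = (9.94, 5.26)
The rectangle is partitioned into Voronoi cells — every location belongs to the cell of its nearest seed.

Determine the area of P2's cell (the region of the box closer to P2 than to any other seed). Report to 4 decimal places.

1. box [0,19]×[0,15]: [(0, 0) (19, 0) (19, 15) (0, 15)]
2. ⊥bis P2·P0 via (6.15,12.215): [(19, 3.7876) (19, 15) (1.9035, 15)]  |A|=95.8464
3. ⊥bis P2·P1 via (5.6,11.41): [(19, 3.7876) (19, 15) (1.9035, 15)]  |A|=95.8464
4. ⊥bis P2·P3 via (7.235,9.01): [(11.1861, 8.9122) (19, 8.7188) (19, 15) (1.9035, 15)]  |A|=76.5806
5. ⊥bis P2·P4 via (4.51,13.565): [(4.5638, 13.2553) (11.1861, 8.9122) (19, 8.7188) (19, 15) (4.2608, 15)]  |A|=74.5242
6. ⊥bis P2·P5 via (7.54,11.425): [(4.5638, 13.2553) (7.3721, 11.4135) (19, 12.2078) (19, 15) (4.2608, 15)]  |A|=44.8352
7. ⊥bis P2·P6 via (8.65,9.66): [(4.5638, 13.2553) (7.3721, 11.4135) (16.8362, 12.06) (19, 12.6944) (19, 15) (4.2608, 15)]  |A|=44.3087
8. canonical 6-gon: [(4.5638, 13.2553) (7.3721, 11.4135) (16.8362, 12.06) (19, 12.6944) (19, 15) (4.2608, 15)]
9. shoelace: 44.3087

Area of P2's cell: 44.3087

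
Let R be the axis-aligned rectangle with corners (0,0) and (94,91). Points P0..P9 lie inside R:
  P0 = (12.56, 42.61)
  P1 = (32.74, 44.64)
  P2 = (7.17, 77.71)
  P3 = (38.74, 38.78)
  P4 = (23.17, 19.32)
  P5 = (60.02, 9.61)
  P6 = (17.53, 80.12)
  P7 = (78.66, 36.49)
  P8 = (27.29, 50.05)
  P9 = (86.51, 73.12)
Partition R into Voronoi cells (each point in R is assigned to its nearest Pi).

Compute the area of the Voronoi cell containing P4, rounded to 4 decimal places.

1. box [0,94]×[0,91]: [(0, 0) (94, 0) (94, 91) (0, 91)]
2. ⊥bis P4·P0 via (17.865,30.965): [(0, 22.8264) (0, 0) (94, 0) (94, 65.6491)]  |A|=4158.3485
3. ⊥bis P4·P1 via (27.955,31.98): [(23.6581, 33.6041) (0, 22.8264) (0, 0) (94, 0) (94, 7.0175)]  |A|=2096.2183
4. ⊥bis P4·P2 via (15.17,48.515): [(23.6581, 33.6041) (0, 22.8264) (0, 0) (94, 0) (94, 7.0175)]  |A|=2096.2183
5. ⊥bis P4·P3 via (30.955,29.05): [(26.7002, 32.4543) (23.6581, 33.6041) (0, 22.8264) (0, 0) (67.2628, 0)]  |A|=1426.213
6. ⊥bis P4·P5 via (41.595,14.465): [(42.9164, 19.4797) (26.7002, 32.4543) (23.6581, 33.6041) (0, 22.8264) (0, 0) (37.7835, 0)]  |A|=1139.0887
7. ⊥bis P4·P6 via (20.35,49.72): [(42.9164, 19.4797) (26.7002, 32.4543) (23.6581, 33.6041) (0, 22.8264) (0, 0) (37.7835, 0)]  |A|=1139.0887
8. ⊥bis P4·P7 via (50.915,27.905): [(42.9164, 19.4797) (26.7002, 32.4543) (23.6581, 33.6041) (0, 22.8264) (0, 0) (37.7835, 0)]  |A|=1139.0887
9. ⊥bis P4·P8 via (25.23,34.685): [(42.9164, 19.4797) (26.7002, 32.4543) (23.6581, 33.6041) (0, 22.8264) (0, 0) (37.7835, 0)]  |A|=1139.0887
10. ⊥bis P4·P9 via (54.84,46.22): [(42.9164, 19.4797) (26.7002, 32.4543) (23.6581, 33.6041) (0, 22.8264) (0, 0) (37.7835, 0)]  |A|=1139.0887
11. canonical 6-gon: [(42.9164, 19.4797) (26.7002, 32.4543) (23.6581, 33.6041) (0, 22.8264) (0, 0) (37.7835, 0)]
12. shoelace: 1139.0887

Area of P4's cell: 1139.0887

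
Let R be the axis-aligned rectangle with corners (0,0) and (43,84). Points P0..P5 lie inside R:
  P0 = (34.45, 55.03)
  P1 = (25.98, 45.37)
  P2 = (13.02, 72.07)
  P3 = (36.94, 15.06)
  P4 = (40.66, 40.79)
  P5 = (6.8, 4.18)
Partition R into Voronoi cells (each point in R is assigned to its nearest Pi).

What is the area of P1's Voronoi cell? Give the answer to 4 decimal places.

1. box [0,43]×[0,84]: [(0, 0) (43, 0) (43, 84) (0, 84)]
2. ⊥bis P1·P0 via (30.215,50.2): [(0, 76.6929) (0, 0) (43, 0) (43, 38.99)]  |A|=2487.1808
3. ⊥bis P1·P2 via (19.5,58.72): [(20.1424, 59.0318) (0, 49.2548) (0, 0) (43, 0) (43, 38.99)]  |A|=2210.8473
4. ⊥bis P1·P3 via (31.46,30.215): [(20.1424, 59.0318) (0, 49.2548) (0, 18.8392) (43, 34.3878) (43, 38.99)]  |A|=1066.467
5. ⊥bis P1·P4 via (33.32,43.08): [(34.3973, 46.5329) (20.1424, 59.0318) (0, 49.2548) (0, 18.8392) (29.0324, 29.3372)]  |A|=940.1279
6. ⊥bis P1·P5 via (16.39,24.775): [(34.3973, 46.5329) (20.1424, 59.0318) (0, 49.2548) (0, 32.407) (16.4012, 24.7698) (29.0324, 29.3372)]  |A|=828.8639
7. canonical 6-gon: [(34.3973, 46.5329) (20.1424, 59.0318) (0, 49.2548) (0, 32.407) (16.4012, 24.7698) (29.0324, 29.3372)]
8. shoelace: 828.8639

Area of P1's cell: 828.8639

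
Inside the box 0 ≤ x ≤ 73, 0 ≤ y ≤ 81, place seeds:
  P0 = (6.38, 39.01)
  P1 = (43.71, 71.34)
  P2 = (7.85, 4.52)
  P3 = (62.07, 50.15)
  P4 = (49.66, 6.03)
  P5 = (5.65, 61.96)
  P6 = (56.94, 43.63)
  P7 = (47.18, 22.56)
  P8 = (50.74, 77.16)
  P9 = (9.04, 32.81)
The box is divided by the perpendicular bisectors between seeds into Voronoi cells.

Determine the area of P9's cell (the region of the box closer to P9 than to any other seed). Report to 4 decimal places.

Area of P9's cell: 594.7427

1. box [0,73]×[0,81]: [(0, 0) (73, 0) (73, 81) (0, 81)]
2. ⊥bis P9·P0 via (7.71,35.91): [(0, 32.6022) (0, 0) (73, 0) (73, 63.9215)]  |A|=3523.1142
3. ⊥bis P9·P1 via (26.375,52.075): [(32.5135, 46.5515) (0, 32.6022) (0, 0) (73, 0) (73, 10.121)]  |A|=2434.0156
4. ⊥bis P9·P2 via (8.445,18.665): [(66.2049, 16.2354) (32.5135, 46.5515) (0, 32.6022) (0, 19.0202)]  |A|=1177.422
5. ⊥bis P9·P3 via (35.555,41.48): [(43.4973, 17.1905) (34.4733, 44.788) (32.5135, 46.5515) (0, 32.6022) (0, 19.0202)]  |A|=868.3966
6. ⊥bis P9·P4 via (29.35,19.42): [(28.3016, 17.8297) (38.3196, 33.0251) (34.4733, 44.788) (32.5135, 46.5515) (0, 32.6022) (0, 19.0202)]  |A|=749.7426
7. ⊥bis P9·P5 via (7.345,47.385): [(28.3016, 17.8297) (38.3196, 33.0251) (34.4733, 44.788) (32.5135, 46.5515) (0, 32.6022) (0, 19.0202)]  |A|=749.7426
8. ⊥bis P9·P6 via (32.99,38.22): [(28.3016, 17.8297) (35.2241, 28.3298) (31.2322, 46.0018) (0, 32.6022) (0, 19.0202)]  |A|=694.6221
9. ⊥bis P9·P7 via (28.11,27.685): [(25.4932, 17.9479) (32.0544, 42.362) (31.2322, 46.0018) (0, 32.6022) (0, 19.0202)]  |A|=594.7427
10. ⊥bis P9·P8 via (29.89,54.985): [(25.4932, 17.9479) (32.0544, 42.362) (31.2322, 46.0018) (0, 32.6022) (0, 19.0202)]  |A|=594.7427
11. canonical 5-gon: [(25.4932, 17.9479) (32.0544, 42.362) (31.2322, 46.0018) (0, 32.6022) (0, 19.0202)]
12. shoelace: 594.7427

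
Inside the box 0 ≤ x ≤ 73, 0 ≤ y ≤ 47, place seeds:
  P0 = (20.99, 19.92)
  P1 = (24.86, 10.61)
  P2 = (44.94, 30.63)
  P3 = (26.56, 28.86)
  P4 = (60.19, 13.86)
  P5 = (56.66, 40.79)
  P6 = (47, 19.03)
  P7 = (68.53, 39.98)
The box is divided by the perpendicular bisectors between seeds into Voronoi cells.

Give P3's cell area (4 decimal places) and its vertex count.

1. box [0,73]×[0,47]: [(0, 0) (73, 0) (73, 47) (0, 47)]
2. ⊥bis P3·P0 via (23.775,24.39): [(0, 39.2028) (62.9216, 0) (73, 0) (73, 47) (0, 47)]  |A|=2197.6473
3. ⊥bis P3·P1 via (25.71,19.735): [(0, 39.2028) (32.2197, 19.1286) (73, 15.3299) (73, 47) (0, 47)]  |A|=1788.675
4. ⊥bis P3·P2 via (35.75,29.745): [(0, 39.2028) (32.2197, 19.1286) (36.8136, 18.7007) (34.0883, 47) (0, 47)]  |A|=665.0747
5. ⊥bis P3·P4 via (43.375,21.36): [(0, 39.2028) (32.2197, 19.1286) (36.8136, 18.7007) (34.0883, 47) (0, 47)]  |A|=665.0747
6. ⊥bis P3·P5 via (41.61,34.825): [(0, 39.2028) (32.2197, 19.1286) (36.8136, 18.7007) (34.0883, 47) (0, 47)]  |A|=665.0747
7. ⊥bis P3·P6 via (36.78,23.945): [(0, 39.2028) (32.2197, 19.1286) (34.3675, 18.9285) (36.3872, 23.1282) (34.0883, 47) (0, 47)]  |A|=659.7082
8. ⊥bis P3·P7 via (47.545,34.42): [(0, 39.2028) (32.2197, 19.1286) (34.3675, 18.9285) (36.3872, 23.1282) (34.0883, 47) (0, 47)]  |A|=659.7082
9. canonical 6-gon: [(0, 39.2028) (32.2197, 19.1286) (34.3675, 18.9285) (36.3872, 23.1282) (34.0883, 47) (0, 47)]
10. shoelace: 659.7082

Area of P3's cell: 659.7082 (6 vertices)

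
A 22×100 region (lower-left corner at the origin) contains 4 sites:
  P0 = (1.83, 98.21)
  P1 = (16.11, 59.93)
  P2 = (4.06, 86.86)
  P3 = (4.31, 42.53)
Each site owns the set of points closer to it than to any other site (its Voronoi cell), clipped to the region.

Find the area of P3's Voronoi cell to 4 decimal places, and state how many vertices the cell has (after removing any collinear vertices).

Area of P3's cell: 1115.2736 (4 vertices)

1. box [0,22]×[0,100]: [(0, 0) (22, 0) (22, 100) (0, 100)]
2. ⊥bis P3·P0 via (3.07,70.37): [(0, 70.2333) (0, 0) (22, 0) (22, 71.2131)]  |A|=1555.9105
3. ⊥bis P3·P1 via (10.21,51.23): [(0, 58.154) (0, 0) (22, 0) (22, 43.2345)]  |A|=1115.2736
4. ⊥bis P3·P2 via (4.185,64.695): [(0, 58.154) (0, 0) (22, 0) (22, 43.2345)]  |A|=1115.2736
5. canonical 4-gon: [(0, 58.154) (0, 0) (22, 0) (22, 43.2345)]
6. shoelace: 1115.2736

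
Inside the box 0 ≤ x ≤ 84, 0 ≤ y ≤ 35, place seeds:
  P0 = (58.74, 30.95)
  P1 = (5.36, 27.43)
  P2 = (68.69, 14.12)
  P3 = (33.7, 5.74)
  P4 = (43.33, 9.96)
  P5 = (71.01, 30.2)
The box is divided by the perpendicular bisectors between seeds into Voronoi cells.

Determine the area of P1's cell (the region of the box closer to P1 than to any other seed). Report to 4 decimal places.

Area of P1's cell: 702.8573

1. box [0,84]×[0,35]: [(0, 0) (84, 0) (84, 35) (0, 35)]
2. ⊥bis P1·P0 via (32.05,29.19): [(0, 0) (33.9749, 0) (31.6669, 35) (0, 35)]  |A|=1148.7303
3. ⊥bis P1·P2 via (37.025,20.775): [(0, 0) (32.6587, 0) (33.6605, 4.7666) (31.6669, 35) (0, 35)]  |A|=1145.5936
4. ⊥bis P1·P3 via (19.53,16.585): [(0, 0) (6.8367, 0) (31.8221, 32.6458) (31.6669, 35) (0, 35)]  |A|=705.7567
5. ⊥bis P1·P4 via (24.345,18.695): [(0, 0) (6.8367, 0) (29.1685, 29.1786) (31.6894, 34.6577) (31.6669, 35) (0, 35)]  |A|=702.8573
6. ⊥bis P1·P5 via (38.185,28.815): [(0, 0) (6.8367, 0) (29.1685, 29.1786) (31.6894, 34.6577) (31.6669, 35) (0, 35)]  |A|=702.8573
7. canonical 6-gon: [(0, 0) (6.8367, 0) (29.1685, 29.1786) (31.6894, 34.6577) (31.6669, 35) (0, 35)]
8. shoelace: 702.8573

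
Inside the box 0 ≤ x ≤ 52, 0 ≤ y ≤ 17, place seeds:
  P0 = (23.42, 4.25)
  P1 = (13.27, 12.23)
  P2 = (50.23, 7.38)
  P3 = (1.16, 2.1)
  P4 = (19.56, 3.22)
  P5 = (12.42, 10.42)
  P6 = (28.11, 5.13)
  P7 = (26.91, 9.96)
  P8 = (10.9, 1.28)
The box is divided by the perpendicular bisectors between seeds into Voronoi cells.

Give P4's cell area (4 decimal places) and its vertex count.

Area of P4's cell: 51.9281 (5 vertices)

1. box [0,52]×[0,17]: [(0, 0) (52, 0) (52, 17) (0, 17)]
2. ⊥bis P4·P0 via (21.49,3.735): [(0, 0) (22.4866, 0) (17.9504, 17) (0, 17)]  |A|=343.7147
3. ⊥bis P4·P1 via (16.415,7.725): [(5.3495, 0) (22.4866, 0) (19.7956, 10.085)]  |A|=86.4144
4. ⊥bis P4·P2 via (34.895,5.3): [(5.3495, 0) (22.4866, 0) (19.7956, 10.085)]  |A|=86.4144
5. ⊥bis P4·P3 via (10.36,2.66): [(10.3111, 3.4638) (10.5219, 0) (22.4866, 0) (19.7956, 10.085)]  |A|=77.4563
6. ⊥bis P4·P5 via (15.99,6.82): [(18.0622, 8.8749) (10.4417, 1.3179) (10.5219, 0) (22.4866, 0) (19.7956, 10.085)]  |A|=68.7866
7. ⊥bis P4·P6 via (23.835,4.175): [(18.0622, 8.8749) (10.4417, 1.3179) (10.5219, 0) (22.4866, 0) (19.7956, 10.085)]  |A|=68.7866
8. ⊥bis P4·P7 via (23.235,6.59): [(18.0622, 8.8749) (10.4417, 1.3179) (10.5219, 0) (22.4866, 0) (19.7956, 10.085)]  |A|=68.7866
9. ⊥bis P4·P8 via (15.23,2.25): [(18.0622, 8.8749) (14.5305, 5.3726) (15.734, 0) (22.4866, 0) (19.7956, 10.085)]  |A|=51.9281
10. canonical 5-gon: [(18.0622, 8.8749) (14.5305, 5.3726) (15.734, 0) (22.4866, 0) (19.7956, 10.085)]
11. shoelace: 51.9281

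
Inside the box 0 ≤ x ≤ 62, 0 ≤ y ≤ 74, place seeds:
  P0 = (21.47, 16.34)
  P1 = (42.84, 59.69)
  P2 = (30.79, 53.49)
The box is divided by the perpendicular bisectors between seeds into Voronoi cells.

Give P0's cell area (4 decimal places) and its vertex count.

1. box [0,62]×[0,74]: [(0, 0) (62, 0) (62, 74) (0, 74)]
2. ⊥bis P0·P1 via (32.155,38.015): [(0, 53.8663) (0, 0) (62, 0) (62, 23.3025)]  |A|=2392.2312
3. ⊥bis P0·P2 via (26.13,34.915): [(51.2038, 28.6246) (0, 41.4704) (0, 0) (62, 0) (62, 23.3025)]  |A|=2074.8722
4. canonical 5-gon: [(51.2038, 28.6246) (0, 41.4704) (0, 0) (62, 0) (62, 23.3025)]
5. shoelace: 2074.8722

Area of P0's cell: 2074.8722 (5 vertices)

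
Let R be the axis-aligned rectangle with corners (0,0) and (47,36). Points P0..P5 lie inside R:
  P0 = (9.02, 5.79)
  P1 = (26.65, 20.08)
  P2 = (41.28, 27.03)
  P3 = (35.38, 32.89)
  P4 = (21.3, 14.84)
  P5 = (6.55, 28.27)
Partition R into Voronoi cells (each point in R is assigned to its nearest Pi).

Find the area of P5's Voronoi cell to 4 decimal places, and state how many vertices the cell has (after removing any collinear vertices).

Area of P5's cell: 319.5389 (6 vertices)

1. box [0,47]×[0,36]: [(0, 0) (47, 0) (47, 36) (0, 36)]
2. ⊥bis P5·P0 via (7.785,17.03): [(0, 16.1746) (47, 21.3388) (47, 36) (0, 36)]  |A|=810.4354
3. ⊥bis P5·P1 via (16.6,24.175): [(0, 16.1746) (13.9654, 17.7091) (21.4182, 36) (0, 36)]  |A|=334.3142
4. ⊥bis P5·P2 via (23.915,27.65): [(0, 16.1746) (13.9654, 17.7091) (21.4182, 36) (0, 36)]  |A|=334.3142
5. ⊥bis P5·P3 via (20.965,30.58): [(0, 16.1746) (13.9654, 17.7091) (20.4696, 33.6717) (20.0964, 36) (0, 36)]  |A|=332.7755
6. ⊥bis P5·P4 via (13.925,21.555): [(0, 16.1746) (10.0295, 17.2766) (16.8345, 24.7504) (20.4696, 33.6717) (20.0964, 36) (0, 36)]  |A|=319.5389
7. canonical 6-gon: [(0, 16.1746) (10.0295, 17.2766) (16.8345, 24.7504) (20.4696, 33.6717) (20.0964, 36) (0, 36)]
8. shoelace: 319.5389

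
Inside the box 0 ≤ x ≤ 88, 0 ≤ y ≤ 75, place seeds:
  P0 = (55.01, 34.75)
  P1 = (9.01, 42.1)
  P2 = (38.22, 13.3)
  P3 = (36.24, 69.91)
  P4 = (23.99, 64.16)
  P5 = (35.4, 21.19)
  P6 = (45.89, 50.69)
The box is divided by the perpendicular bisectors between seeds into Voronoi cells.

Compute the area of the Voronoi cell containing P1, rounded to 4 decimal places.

Area of P1's cell: 941.1189

1. box [0,88]×[0,75]: [(0, 0) (88, 0) (88, 75) (0, 75)]
2. ⊥bis P1·P0 via (32.01,38.425): [(0, 0) (25.8704, 0) (37.854, 75) (0, 75)]  |A|=2389.6651
3. ⊥bis P1·P2 via (23.615,27.7): [(0, 3.7488) (31.5885, 35.787) (37.854, 75) (0, 75)]  |A|=1867.5441
4. ⊥bis P1·P3 via (22.625,56.005): [(0, 3.7488) (31.5885, 35.787) (33.1693, 45.6806) (3.2254, 75) (0, 75)]  |A|=1359.8985
5. ⊥bis P1·P4 via (16.5,53.13): [(0, 64.3344) (0, 3.7488) (31.5885, 35.787) (32.6115, 42.1894)]  |A|=1072.627
6. ⊥bis P1·P5 via (22.205,31.645): [(31.2775, 43.0952) (0, 64.3344) (0, 3.7488) (0.5173, 4.2735)]  |A|=949.4561
7. ⊥bis P1·P6 via (27.45,46.395): [(28.9135, 40.1116) (27.6439, 45.5627) (0, 64.3344) (0, 3.7488) (0.5173, 4.2735)]  |A|=941.1189
8. canonical 5-gon: [(28.9135, 40.1116) (27.6439, 45.5627) (0, 64.3344) (0, 3.7488) (0.5173, 4.2735)]
9. shoelace: 941.1189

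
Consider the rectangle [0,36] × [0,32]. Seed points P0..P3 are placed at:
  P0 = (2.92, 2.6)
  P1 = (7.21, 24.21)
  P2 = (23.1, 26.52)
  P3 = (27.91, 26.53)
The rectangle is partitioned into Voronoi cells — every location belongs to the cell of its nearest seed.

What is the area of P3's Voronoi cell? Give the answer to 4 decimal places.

Area of P3's cell: 327.5754

1. box [0,36]×[0,32]: [(0, 0) (36, 0) (36, 32) (0, 32)]
2. ⊥bis P3·P0 via (15.415,14.565): [(0, 30.6628) (29.3622, 0) (36, 0) (36, 32) (0, 32)]  |A|=701.8361
3. ⊥bis P3·P1 via (17.56,25.37): [(19.2159, 10.5958) (29.3622, 0) (36, 0) (36, 32) (16.8169, 32)]  |A|=509.012
4. ⊥bis P3·P2 via (25.505,26.525): [(25.5519, 3.9791) (29.3622, 0) (36, 0) (36, 32) (25.4936, 32)]  |A|=327.5754
5. canonical 5-gon: [(25.5519, 3.9791) (29.3622, 0) (36, 0) (36, 32) (25.4936, 32)]
6. shoelace: 327.5754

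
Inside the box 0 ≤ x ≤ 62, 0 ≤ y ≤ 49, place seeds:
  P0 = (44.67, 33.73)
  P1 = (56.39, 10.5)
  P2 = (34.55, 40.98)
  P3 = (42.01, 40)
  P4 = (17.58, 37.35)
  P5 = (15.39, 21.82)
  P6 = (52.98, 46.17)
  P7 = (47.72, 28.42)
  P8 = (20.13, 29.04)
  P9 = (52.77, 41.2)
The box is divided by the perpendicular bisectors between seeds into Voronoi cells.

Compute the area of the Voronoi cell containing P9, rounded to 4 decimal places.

Area of P9's cell: 148.2699

1. box [0,62]×[0,49]: [(0, 0) (62, 0) (62, 49) (0, 49)]
2. ⊥bis P9·P0 via (48.72,37.465): [(62, 23.065) (62, 49) (38.0822, 49)]  |A|=310.1545
3. ⊥bis P9·P1 via (54.58,25.85): [(58.9558, 26.366) (62, 26.7249) (62, 49) (38.0822, 49)]  |A|=304.5837
4. ⊥bis P9·P2 via (43.66,41.09): [(43.6372, 42.9764) (58.9558, 26.366) (62, 26.7249) (62, 49) (43.5645, 49)]  |A|=288.0721
5. ⊥bis P9·P3 via (47.39,40.6): [(47.6048, 38.6743) (58.9558, 26.366) (62, 26.7249) (62, 49) (46.4532, 49)]  |A|=261.3653
6. ⊥bis P9·P4 via (35.175,39.275): [(47.6048, 38.6743) (58.9558, 26.366) (62, 26.7249) (62, 49) (46.4532, 49)]  |A|=261.3653
7. ⊥bis P9·P5 via (34.08,31.51): [(47.6048, 38.6743) (58.9558, 26.366) (62, 26.7249) (62, 49) (46.4532, 49)]  |A|=261.3653
8. ⊥bis P9·P6 via (52.875,43.685): [(47.0183, 43.9325) (47.6048, 38.6743) (58.9558, 26.366) (62, 26.7249) (62, 43.2994)]  |A|=179.2714
9. ⊥bis P9·P7 via (50.245,34.81): [(47.0183, 43.9325) (47.6048, 38.6743) (51.698, 34.2359) (62, 30.165) (62, 43.2994)]  |A|=148.2699
10. ⊥bis P9·P8 via (36.45,35.12): [(47.0183, 43.9325) (47.6048, 38.6743) (51.698, 34.2359) (62, 30.165) (62, 43.2994)]  |A|=148.2699
11. canonical 5-gon: [(47.0183, 43.9325) (47.6048, 38.6743) (51.698, 34.2359) (62, 30.165) (62, 43.2994)]
12. shoelace: 148.2699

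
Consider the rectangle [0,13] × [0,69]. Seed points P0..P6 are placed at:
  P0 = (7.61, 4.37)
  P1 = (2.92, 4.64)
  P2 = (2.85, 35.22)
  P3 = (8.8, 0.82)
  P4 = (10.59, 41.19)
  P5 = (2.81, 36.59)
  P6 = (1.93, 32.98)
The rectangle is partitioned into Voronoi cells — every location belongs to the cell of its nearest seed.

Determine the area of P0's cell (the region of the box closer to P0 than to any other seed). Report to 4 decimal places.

1. box [0,13]×[0,69]: [(0, 0) (13, 0) (13, 69) (0, 69)]
2. ⊥bis P0·P1 via (5.265,4.505): [(5.0057, 0) (13, 0) (13, 69) (8.9779, 69)]  |A|=414.5664
3. ⊥bis P0·P2 via (5.23,19.795): [(6.1534, 19.9375) (5.0057, 0) (13, 0) (13, 20.9939)]  |A|=151.5615
4. ⊥bis P0·P3 via (8.205,2.595): [(6.1534, 19.9375) (5.095, 1.5525) (13, 4.2023) (13, 20.9939)]  |A|=128.7462
5. ⊥bis P0·P4 via (9.1,22.78): [(6.1534, 19.9375) (5.095, 1.5525) (13, 4.2023) (13, 20.9939)]  |A|=128.7462
6. ⊥bis P0·P5 via (5.21,20.48): [(6.1534, 19.9375) (5.095, 1.5525) (13, 4.2023) (13, 20.9939)]  |A|=128.7462
7. ⊥bis P0·P6 via (4.77,18.675): [(6.0959, 18.9382) (5.095, 1.5525) (13, 4.2023) (13, 20.3089)]  |A|=122.9914
8. canonical 4-gon: [(6.0959, 18.9382) (5.095, 1.5525) (13, 4.2023) (13, 20.3089)]
9. shoelace: 122.9914

Area of P0's cell: 122.9914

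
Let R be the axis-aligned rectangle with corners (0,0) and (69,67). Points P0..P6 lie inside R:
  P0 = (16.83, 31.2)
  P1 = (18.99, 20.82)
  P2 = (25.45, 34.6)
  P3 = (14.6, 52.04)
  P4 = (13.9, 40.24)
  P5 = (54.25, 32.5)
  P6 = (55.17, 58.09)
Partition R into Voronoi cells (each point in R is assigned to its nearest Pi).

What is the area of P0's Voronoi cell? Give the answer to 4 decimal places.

1. box [0,69]×[0,67]: [(0, 0) (69, 0) (69, 67) (0, 67)]
2. ⊥bis P0·P1 via (17.91,26.01): [(0, 22.2831) (69, 36.6414) (69, 67) (0, 67)]  |A|=2590.1045
3. ⊥bis P0·P2 via (21.14,32.9): [(0, 22.2831) (23.4065, 27.1538) (7.6899, 67) (0, 67)]  |A|=676.5397
4. ⊥bis P0·P3 via (15.715,41.62): [(0, 39.9384) (0, 22.2831) (23.4065, 27.1538) (17.6201, 41.8239)]  |A|=341.3243
5. ⊥bis P0·P4 via (15.365,35.72): [(0, 30.74) (0, 22.2831) (23.4065, 27.1538) (19.4992, 37.06)]  |A|=207.9015
6. ⊥bis P0·P5 via (35.54,31.85): [(0, 30.74) (0, 22.2831) (23.4065, 27.1538) (19.4992, 37.06)]  |A|=207.9015
7. ⊥bis P0·P6 via (36,44.645): [(0, 30.74) (0, 22.2831) (23.4065, 27.1538) (19.4992, 37.06)]  |A|=207.9015
8. canonical 4-gon: [(0, 30.74) (0, 22.2831) (23.4065, 27.1538) (19.4992, 37.06)]
9. shoelace: 207.9015

Area of P0's cell: 207.9015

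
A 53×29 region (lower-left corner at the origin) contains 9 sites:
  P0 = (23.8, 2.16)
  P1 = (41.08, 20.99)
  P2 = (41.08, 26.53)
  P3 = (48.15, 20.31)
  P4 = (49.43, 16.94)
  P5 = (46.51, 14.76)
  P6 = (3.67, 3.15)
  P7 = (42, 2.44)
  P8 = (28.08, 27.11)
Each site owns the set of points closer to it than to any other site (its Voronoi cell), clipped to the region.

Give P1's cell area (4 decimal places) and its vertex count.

Area of P1's cell: 127.2438 (6 vertices)

1. box [0,53]×[0,29]: [(0, 0) (53, 0) (53, 29) (0, 29)]
2. ⊥bis P1·P0 via (32.44,11.575): [(45.0533, 0) (53, 0) (53, 29) (13.452, 29)]  |A|=688.6737
3. ⊥bis P1·P2 via (41.08,23.76): [(19.162, 23.76) (45.0533, 0) (53, 0) (53, 23.76)]  |A|=496.4024
4. ⊥bis P1·P3 via (44.615,20.65): [(44.9141, 23.76) (19.162, 23.76) (42.8255, 2.0444)]  |A|=279.6113
5. ⊥bis P1·P4 via (45.255,18.965): [(44.2545, 16.9023) (44.9141, 23.76) (19.162, 23.76) (38.8275, 5.7133)]  |A|=247.2889
6. ⊥bis P1·P5 via (43.795,17.875): [(44.3987, 18.4012) (44.9141, 23.76) (19.162, 23.76) (34.4503, 9.7302)]  |A|=205.0696
7. ⊥bis P1·P6 via (22.375,12.07): [(44.3987, 18.4012) (44.9141, 23.76) (19.162, 23.76) (34.4503, 9.7302)]  |A|=205.0696
8. ⊥bis P1·P7 via (41.54,11.715): [(36.4371, 11.4619) (44.3987, 18.4012) (44.9141, 23.76) (19.162, 23.76) (32.7619, 11.2796)]  |A|=202.0684
9. ⊥bis P1·P8 via (34.58,24.05): [(36.4371, 11.4619) (44.3987, 18.4012) (44.9141, 23.76) (34.4435, 23.76) (29.8333, 13.9671) (32.7619, 11.2796)]  |A|=127.2438
10. canonical 6-gon: [(36.4371, 11.4619) (44.3987, 18.4012) (44.9141, 23.76) (34.4435, 23.76) (29.8333, 13.9671) (32.7619, 11.2796)]
11. shoelace: 127.2438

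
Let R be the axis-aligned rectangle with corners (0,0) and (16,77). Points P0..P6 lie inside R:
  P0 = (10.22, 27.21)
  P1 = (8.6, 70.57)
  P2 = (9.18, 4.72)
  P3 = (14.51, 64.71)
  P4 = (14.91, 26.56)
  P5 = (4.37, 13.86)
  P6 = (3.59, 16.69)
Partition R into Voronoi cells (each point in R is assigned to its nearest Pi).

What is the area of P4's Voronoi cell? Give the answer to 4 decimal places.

1. box [0,16]×[0,77]: [(0, 0) (16, 0) (16, 77) (0, 77)]
2. ⊥bis P4·P0 via (12.565,26.885): [(8.8389, 0) (16, 0) (16, 51.6698)]  |A|=185.0056
3. ⊥bis P4·P1 via (11.755,48.565): [(15.647, 49.123) (8.8389, 0) (16, 0) (16, 49.1736)]  |A|=184.565
4. ⊥bis P4·P2 via (12.045,15.64): [(15.647, 49.123) (11.043, 15.9029) (16, 14.6024) (16, 49.1736)]  |A|=91.432
5. ⊥bis P4·P3 via (14.71,45.635): [(15.1643, 45.6398) (11.043, 15.9029) (16, 14.6024) (16, 45.6485)]  |A|=89.3564
6. ⊥bis P4·P5 via (9.64,20.21): [(15.1643, 45.6398) (11.4336, 18.7215) (16, 14.9317) (16, 45.6485)]  |A|=81.3646
7. ⊥bis P4·P6 via (9.25,21.625): [(15.1643, 45.6398) (11.4813, 19.0659) (12.6928, 17.6764) (16, 14.9317) (16, 45.6485)]  |A|=81.1228
8. canonical 5-gon: [(15.1643, 45.6398) (11.4813, 19.0659) (12.6928, 17.6764) (16, 14.9317) (16, 45.6485)]
9. shoelace: 81.1228

Area of P4's cell: 81.1228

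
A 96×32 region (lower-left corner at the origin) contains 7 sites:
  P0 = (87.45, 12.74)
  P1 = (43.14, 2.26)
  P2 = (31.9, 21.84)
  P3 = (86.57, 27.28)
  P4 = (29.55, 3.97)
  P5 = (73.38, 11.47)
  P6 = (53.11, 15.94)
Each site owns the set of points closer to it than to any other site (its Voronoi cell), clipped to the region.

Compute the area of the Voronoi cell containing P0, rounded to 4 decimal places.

1. box [0,96]×[0,32]: [(0, 0) (96, 0) (96, 32) (0, 32)]
2. ⊥bis P0·P1 via (65.295,7.5): [(67.0689, 0) (96, 0) (96, 32) (59.5004, 32)]  |A|=1046.8922
3. ⊥bis P0·P2 via (59.675,17.29): [(61.0272, 25.5444) (67.0689, 0) (96, 0) (96, 32) (62.0847, 32)]  |A|=1038.5504
4. ⊥bis P0·P3 via (87.01,20.01): [(62.6844, 18.5377) (67.0689, 0) (96, 0) (96, 20.5541)]  |A|=610.5451
5. ⊥bis P0·P4 via (58.5,8.355): [(62.6844, 18.5377) (67.0689, 0) (96, 0) (96, 20.5541)]  |A|=610.5451
6. ⊥bis P0·P5 via (80.415,12.105): [(79.7412, 19.5701) (81.5076, 0) (96, 0) (96, 20.5541)]  |A|=308.901
7. ⊥bis P0·P6 via (70.28,14.34): [(79.7412, 19.5701) (81.5076, 0) (96, 0) (96, 20.5541)]  |A|=308.901
8. canonical 4-gon: [(79.7412, 19.5701) (81.5076, 0) (96, 0) (96, 20.5541)]
9. shoelace: 308.901

Area of P0's cell: 308.9010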